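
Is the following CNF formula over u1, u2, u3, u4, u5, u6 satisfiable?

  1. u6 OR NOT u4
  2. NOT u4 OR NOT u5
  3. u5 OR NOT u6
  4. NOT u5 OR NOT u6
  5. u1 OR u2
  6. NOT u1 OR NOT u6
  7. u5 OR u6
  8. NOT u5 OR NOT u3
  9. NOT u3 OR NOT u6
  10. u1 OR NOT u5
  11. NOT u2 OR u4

Case u6 = false:
(NOT u4) alone gives u4 = false.
(u5) alone gives u5 = true.
(NOT u3) alone gives u3 = false.
(u1) alone gives u1 = true.
(NOT u2) alone gives u2 = false.
Every clause now holds.
A satisfying assignment: u1 ↦ true,  u2 ↦ false,  u3 ↦ false,  u4 ↦ false,  u5 ↦ true,  u6 ↦ false.

Yes, satisfiable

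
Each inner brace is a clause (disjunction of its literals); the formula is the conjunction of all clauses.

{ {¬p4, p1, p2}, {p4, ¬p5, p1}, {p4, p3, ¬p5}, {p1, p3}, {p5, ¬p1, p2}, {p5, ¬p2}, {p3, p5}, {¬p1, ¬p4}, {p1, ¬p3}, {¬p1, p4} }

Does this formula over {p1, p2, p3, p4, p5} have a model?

Try p1 = True.
Unit clause (¬p4) forces p4 = False.
But (p4) is also a unit clause — contradiction.
Backtrack on p1: now try p1 = False.
Unit clause (p3) forces p3 = True.
But (¬p3) is also a unit clause — contradiction.
Both values of p1 lead to a conflict.
No assignment satisfies every clause.

Unsatisfiable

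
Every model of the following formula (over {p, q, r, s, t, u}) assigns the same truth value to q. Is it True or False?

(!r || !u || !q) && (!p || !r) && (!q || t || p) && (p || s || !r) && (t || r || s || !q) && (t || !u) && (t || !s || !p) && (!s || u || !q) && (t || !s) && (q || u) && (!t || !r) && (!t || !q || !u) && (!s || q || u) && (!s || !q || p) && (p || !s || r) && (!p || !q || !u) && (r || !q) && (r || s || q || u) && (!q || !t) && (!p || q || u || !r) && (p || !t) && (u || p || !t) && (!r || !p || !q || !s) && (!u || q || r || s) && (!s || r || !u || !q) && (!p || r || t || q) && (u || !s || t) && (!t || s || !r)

Suppose q = true.
The clause (r) is unit, so r = true.
The clause (!u) is unit, so u = false.
The clause (!p) is unit, so p = false.
The clause (t) is unit, so t = true.
But (!t) is also a unit clause — contradiction.
So every satisfying assignment has q = False.

False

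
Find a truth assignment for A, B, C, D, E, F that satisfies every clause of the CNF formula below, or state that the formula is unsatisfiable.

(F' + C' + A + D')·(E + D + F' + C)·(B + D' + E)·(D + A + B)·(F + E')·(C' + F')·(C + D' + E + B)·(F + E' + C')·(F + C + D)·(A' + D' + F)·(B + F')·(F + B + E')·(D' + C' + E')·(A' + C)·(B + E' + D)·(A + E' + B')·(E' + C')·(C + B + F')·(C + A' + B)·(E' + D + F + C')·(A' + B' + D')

Branch on F: set F = 0.
(E') alone gives E = 0.
Branch on B: set B = 1.
Branch on C: set C = 0.
(D) alone gives D = 1.
(A') alone gives A = 0.
All clauses are satisfied.

A ↦ 0, B ↦ 1, C ↦ 0, D ↦ 1, E ↦ 0, F ↦ 0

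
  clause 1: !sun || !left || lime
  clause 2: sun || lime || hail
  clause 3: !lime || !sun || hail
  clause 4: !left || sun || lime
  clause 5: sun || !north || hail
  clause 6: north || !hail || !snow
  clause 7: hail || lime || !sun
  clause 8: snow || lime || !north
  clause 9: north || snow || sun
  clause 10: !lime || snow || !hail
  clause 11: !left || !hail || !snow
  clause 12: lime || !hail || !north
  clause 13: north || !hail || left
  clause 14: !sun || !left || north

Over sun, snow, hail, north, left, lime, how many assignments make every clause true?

4

There are 2^6 = 64 truth assignments over (sun, snow, hail, north, left, lime).
Split on snow. With snow = true, the clauses containing snow are satisfied and !snow drops from the rest; 4 of the 2^5 = 32 assignments to the other variables satisfy what remains.
With snow = false, by the same count on the reduced clause set, 0 assignments work.
(One model: sun=F, snow=T, hail=F, north=F, left=F, lime=T.)
Total: 4 + 0 = 4.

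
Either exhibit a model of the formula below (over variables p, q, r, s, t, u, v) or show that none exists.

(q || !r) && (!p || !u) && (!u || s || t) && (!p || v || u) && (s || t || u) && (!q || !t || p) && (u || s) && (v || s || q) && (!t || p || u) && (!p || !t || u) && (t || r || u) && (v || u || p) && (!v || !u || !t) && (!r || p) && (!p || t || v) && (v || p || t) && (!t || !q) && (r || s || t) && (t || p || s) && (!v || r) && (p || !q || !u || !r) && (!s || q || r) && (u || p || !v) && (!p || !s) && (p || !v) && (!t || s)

UNSATISFIABLE

Branch on q: set q = true.
The clause (!t) is unit, so t = false.
Branch on p: set p = false.
The clause (!r) is unit, so r = false.
The clause (u) is unit, so u = true.
The clause (s) is unit, so s = true.
The clause (v) is unit, so v = true.
That conflicts with the unit clause (!v).
That branch fails; take p = true instead.
The clause (!u) is unit, so u = false.
The clause (v) is unit, so v = true.
The clause (s) is unit, so s = true.
That conflicts with the unit clause (!s).
Neither p = true nor p = false works.
That branch fails; take q = false instead.
The clause (!r) is unit, so r = false.
The clause (!v) is unit, so v = false.
The clause (s) is unit, so s = true.
That conflicts with the unit clause (!s).
Neither q = true nor q = false works.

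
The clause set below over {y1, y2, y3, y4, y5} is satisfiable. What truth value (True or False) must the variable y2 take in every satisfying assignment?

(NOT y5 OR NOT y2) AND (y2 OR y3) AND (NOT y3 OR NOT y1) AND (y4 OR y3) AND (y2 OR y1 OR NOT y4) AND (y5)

False

Suppose y2 = true.
From the singleton clause (NOT y5), y5 = false.
That conflicts with the unit clause (y5).
So every satisfying assignment has y2 = False.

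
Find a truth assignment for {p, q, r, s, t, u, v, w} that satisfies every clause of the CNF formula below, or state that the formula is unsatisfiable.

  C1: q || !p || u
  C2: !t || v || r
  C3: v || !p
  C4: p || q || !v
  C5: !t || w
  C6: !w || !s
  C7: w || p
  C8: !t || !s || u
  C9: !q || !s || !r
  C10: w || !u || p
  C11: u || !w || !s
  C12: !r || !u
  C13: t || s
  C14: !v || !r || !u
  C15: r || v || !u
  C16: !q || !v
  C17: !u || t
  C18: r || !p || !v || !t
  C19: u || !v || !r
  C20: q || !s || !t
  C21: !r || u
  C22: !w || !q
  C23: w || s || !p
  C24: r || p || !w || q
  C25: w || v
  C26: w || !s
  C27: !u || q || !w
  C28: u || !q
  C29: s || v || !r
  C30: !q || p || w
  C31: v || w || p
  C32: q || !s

Suppose v = true.
Unit clause (!q) forces q = false.
Unit clause (p) forces p = true.
Unit clause (u) forces u = true.
Unit clause (!r) forces r = false.
Unit clause (t) forces t = true.
That conflicts with the unit clause (!t).
Undo v and try v = false.
Unit clause (!p) forces p = false.
Unit clause (w) forces w = true.
Unit clause (!s) forces s = false.
Unit clause (t) forces t = true.
Unit clause (r) forces r = true.
That conflicts with the unit clause (!r).
Neither v = true nor v = false works.

UNSATISFIABLE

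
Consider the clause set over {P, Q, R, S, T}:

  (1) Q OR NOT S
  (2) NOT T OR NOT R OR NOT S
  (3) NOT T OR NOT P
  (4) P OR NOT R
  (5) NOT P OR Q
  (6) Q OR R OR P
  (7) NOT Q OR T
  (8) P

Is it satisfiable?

Unsatisfiable

From the singleton clause (P), P = true.
From the singleton clause (NOT T), T = false.
From the singleton clause (Q), Q = true.
Now (NOT Q) is unsatisfied and unit — conflict.
No assignment satisfies every clause.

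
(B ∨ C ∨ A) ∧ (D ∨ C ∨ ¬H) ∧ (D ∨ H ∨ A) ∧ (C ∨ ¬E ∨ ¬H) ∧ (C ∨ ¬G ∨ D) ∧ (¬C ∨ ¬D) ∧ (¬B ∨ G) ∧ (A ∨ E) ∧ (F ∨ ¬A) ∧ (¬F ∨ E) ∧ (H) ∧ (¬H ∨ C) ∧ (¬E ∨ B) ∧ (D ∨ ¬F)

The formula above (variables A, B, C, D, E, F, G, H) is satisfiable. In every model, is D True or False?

Suppose D = True.
From the singleton clause (¬C), C = False.
From the singleton clause (H), H = True.
But (¬H) is also a unit clause — contradiction.
So every satisfying assignment has D = False.

False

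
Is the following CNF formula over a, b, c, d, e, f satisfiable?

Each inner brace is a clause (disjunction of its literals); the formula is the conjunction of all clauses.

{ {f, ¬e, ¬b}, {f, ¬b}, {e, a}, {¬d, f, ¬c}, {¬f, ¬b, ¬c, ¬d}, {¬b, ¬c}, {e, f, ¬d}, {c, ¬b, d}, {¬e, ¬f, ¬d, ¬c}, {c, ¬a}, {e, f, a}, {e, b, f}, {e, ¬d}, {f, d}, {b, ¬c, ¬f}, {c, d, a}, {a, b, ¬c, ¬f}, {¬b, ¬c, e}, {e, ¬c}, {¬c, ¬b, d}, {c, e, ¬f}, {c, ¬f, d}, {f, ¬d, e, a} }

Yes, satisfiable

Suppose f = False.
(¬b) alone gives b = False.
(e) alone gives e = True.
(d) alone gives d = True.
(¬c) alone gives c = False.
(¬a) alone gives a = False.
Every clause now holds.
A satisfying assignment: a: False,  b: False,  c: False,  d: True,  e: True,  f: False.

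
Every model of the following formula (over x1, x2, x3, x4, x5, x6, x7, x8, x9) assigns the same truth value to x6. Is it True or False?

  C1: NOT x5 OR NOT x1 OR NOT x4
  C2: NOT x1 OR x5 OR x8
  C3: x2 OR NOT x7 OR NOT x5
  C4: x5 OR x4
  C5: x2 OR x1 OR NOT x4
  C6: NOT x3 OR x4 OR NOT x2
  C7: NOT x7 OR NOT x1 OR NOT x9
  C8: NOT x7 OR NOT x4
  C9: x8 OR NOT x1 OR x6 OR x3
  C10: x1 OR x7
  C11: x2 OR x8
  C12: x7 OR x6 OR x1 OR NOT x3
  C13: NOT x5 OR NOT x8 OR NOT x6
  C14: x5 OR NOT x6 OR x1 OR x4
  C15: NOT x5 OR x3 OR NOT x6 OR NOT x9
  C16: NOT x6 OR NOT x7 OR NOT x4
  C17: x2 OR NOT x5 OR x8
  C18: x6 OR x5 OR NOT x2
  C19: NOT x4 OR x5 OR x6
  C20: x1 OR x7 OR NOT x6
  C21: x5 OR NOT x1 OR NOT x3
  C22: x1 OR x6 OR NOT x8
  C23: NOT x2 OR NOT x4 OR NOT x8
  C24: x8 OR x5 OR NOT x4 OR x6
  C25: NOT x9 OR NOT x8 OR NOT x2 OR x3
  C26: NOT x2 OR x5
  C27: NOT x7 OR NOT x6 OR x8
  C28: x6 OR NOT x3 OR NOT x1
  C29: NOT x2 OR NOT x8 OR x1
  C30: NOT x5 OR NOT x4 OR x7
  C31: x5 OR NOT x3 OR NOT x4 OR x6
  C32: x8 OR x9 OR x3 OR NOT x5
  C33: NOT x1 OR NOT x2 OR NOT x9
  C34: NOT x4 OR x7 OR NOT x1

False

Suppose x6 = true.
Case x5 = true:
(NOT x8) alone gives x8 = false.
(x2) alone gives x2 = true.
(NOT x7) alone gives x7 = false.
(x1) alone gives x1 = true.
(NOT x4) alone gives x4 = false.
(NOT x3) alone gives x3 = false.
(NOT x9) alone gives x9 = false.
But (x9) is also a unit clause — contradiction.
Backtrack on x5: now try x5 = false.
(x4) alone gives x4 = true.
(NOT x7) alone gives x7 = false.
(x1) alone gives x1 = true.
But (NOT x1) is also a unit clause — contradiction.
Either choice for x5 ends in contradiction.
So every satisfying assignment has x6 = False.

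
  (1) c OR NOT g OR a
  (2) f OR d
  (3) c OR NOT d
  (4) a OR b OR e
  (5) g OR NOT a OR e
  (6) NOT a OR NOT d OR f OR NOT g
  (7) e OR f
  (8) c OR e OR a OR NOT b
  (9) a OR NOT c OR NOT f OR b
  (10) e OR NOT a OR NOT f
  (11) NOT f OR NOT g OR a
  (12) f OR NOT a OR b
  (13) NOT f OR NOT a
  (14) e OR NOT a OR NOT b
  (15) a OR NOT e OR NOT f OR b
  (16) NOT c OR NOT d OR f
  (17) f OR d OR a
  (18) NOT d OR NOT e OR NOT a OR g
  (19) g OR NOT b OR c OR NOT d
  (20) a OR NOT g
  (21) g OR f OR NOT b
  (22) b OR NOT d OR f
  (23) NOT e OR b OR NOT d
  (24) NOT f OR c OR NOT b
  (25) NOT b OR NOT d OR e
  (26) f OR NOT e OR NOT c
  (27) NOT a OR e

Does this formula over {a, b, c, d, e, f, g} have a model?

Yes, satisfiable

Case f = true:
Unit clause (NOT a) forces a = false.
Unit clause (NOT g) forces g = false.
Case c = true:
Unit clause (b) forces b = true.
Case d = true:
Unit clause (e) forces e = true.
This assignment satisfies each clause.
A satisfying assignment: a: false; b: true; c: true; d: true; e: true; f: true; g: false.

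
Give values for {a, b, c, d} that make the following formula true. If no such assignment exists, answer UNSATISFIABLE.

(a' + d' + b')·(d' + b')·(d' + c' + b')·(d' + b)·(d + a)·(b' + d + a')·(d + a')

Branch on d: set d = 0.
From the singleton clause (a), a = 1.
But (a') is also a unit clause — contradiction.
That branch fails; take d = 1 instead.
From the singleton clause (b'), b = 0.
But (b) is also a unit clause — contradiction.
Neither d = 1 nor d = 0 works.

UNSATISFIABLE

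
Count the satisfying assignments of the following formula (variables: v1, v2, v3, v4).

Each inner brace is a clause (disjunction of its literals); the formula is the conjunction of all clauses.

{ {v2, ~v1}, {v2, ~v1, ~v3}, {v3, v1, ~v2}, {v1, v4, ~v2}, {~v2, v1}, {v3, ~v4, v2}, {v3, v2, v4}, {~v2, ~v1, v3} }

There are 2^4 = 16 truth assignments over (v1, v2, v3, v4).
Check each against the 8 clauses (columns in the order v1, v2, v3, v4):
  F F F F  ✗ fails (v3 | v2 | v4)
  F F F T  ✗ fails (v3 | ~v4 | v2)
  F F T F  ✓ satisfies all
  F F T T  ✓ satisfies all
  F T F F  ✗ fails (v3 | v1 | ~v2)
  F T F T  ✗ fails (v3 | v1 | ~v2)
  F T T F  ✗ fails (v1 | v4 | ~v2)
  F T T T  ✗ fails (~v2 | v1)
  T F F F  ✗ fails (v2 | ~v1)
  T F F T  ✗ fails (v2 | ~v1)
  T F T F  ✗ fails (v2 | ~v1)
  T F T T  ✗ fails (v2 | ~v1)
  T T F F  ✗ fails (~v2 | ~v1 | v3)
  T T F T  ✗ fails (~v2 | ~v1 | v3)
  T T T F  ✓ satisfies all
  T T T T  ✓ satisfies all
4 of the 16 rows are models.

4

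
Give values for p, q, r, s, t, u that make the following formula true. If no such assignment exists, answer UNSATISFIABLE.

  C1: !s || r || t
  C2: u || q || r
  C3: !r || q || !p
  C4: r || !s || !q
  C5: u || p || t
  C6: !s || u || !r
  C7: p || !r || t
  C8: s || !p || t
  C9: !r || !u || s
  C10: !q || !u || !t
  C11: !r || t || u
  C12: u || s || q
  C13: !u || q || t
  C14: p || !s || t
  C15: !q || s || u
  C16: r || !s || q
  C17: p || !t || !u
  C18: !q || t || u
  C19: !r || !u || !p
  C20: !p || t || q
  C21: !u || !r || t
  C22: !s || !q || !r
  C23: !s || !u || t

p: false; q: true; r: false; s: false; t: false; u: true

Try s = false.
Try p = false.
Try u = true.
The clause (!r) is unit, so r = false.
The clause (!t) is unit, so t = false.
The clause (q) is unit, so q = true.
This assignment satisfies each clause.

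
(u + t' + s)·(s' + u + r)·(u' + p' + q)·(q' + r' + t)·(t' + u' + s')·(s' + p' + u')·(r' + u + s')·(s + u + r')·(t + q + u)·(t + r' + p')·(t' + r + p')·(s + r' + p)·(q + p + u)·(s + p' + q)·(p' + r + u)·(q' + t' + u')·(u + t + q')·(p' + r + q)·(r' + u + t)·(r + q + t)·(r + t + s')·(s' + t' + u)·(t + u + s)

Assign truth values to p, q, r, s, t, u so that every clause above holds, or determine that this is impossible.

Suppose u = 1.
Suppose p = 0.
Suppose t = 0.
Suppose q = 0.
From the singleton clause (r), r = 1.
From the singleton clause (s), s = 1.
All clauses are satisfied.

p: 0; q: 0; r: 1; s: 1; t: 0; u: 1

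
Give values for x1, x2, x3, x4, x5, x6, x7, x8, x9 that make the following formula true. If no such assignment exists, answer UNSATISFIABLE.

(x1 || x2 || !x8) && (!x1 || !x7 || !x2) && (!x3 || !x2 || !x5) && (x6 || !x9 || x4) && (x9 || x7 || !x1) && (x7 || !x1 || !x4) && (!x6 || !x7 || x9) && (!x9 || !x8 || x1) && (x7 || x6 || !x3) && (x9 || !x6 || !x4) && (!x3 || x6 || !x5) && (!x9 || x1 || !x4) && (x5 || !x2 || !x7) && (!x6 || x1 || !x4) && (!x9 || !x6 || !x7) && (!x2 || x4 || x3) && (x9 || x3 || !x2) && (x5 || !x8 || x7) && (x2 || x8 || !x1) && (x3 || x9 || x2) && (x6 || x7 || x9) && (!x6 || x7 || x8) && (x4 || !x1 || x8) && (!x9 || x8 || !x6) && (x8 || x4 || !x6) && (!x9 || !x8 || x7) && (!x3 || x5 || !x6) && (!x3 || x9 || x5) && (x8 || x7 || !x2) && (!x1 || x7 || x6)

x1 ↦ true, x2 ↦ false, x3 ↦ false, x4 ↦ true, x5 ↦ false, x6 ↦ false, x7 ↦ true, x8 ↦ true, x9 ↦ true

Try x1 = true.
Try x7 = true.
The clause (!x2) is unit, so x2 = false.
The clause (x8) is unit, so x8 = true.
Try x6 = false.
Try x9 = true.
The clause (x4) is unit, so x4 = true.
Try x3 = false.
Every clause is now satisfied; x5 is unconstrained.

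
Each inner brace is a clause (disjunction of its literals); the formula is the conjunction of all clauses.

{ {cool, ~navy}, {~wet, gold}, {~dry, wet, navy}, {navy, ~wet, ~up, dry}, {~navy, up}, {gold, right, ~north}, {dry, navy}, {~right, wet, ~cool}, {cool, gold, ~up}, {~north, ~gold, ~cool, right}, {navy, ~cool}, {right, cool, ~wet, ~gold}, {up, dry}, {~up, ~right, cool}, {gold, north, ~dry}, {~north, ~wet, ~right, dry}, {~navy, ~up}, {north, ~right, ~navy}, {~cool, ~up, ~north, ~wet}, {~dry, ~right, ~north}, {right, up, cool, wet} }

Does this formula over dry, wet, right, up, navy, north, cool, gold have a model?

Satisfiable

Case cool = 0:
The clause (~navy) is unit, so navy = 0.
The clause (dry) is unit, so dry = 1.
The clause (wet) is unit, so wet = 1.
The clause (gold) is unit, so gold = 1.
The clause (right) is unit, so right = 1.
The clause (~up) is unit, so up = 0.
The clause (~north) is unit, so north = 0.
This assignment satisfies each clause.
A satisfying assignment: dry ↦ 1, wet ↦ 1, right ↦ 1, up ↦ 0, navy ↦ 0, north ↦ 0, cool ↦ 0, gold ↦ 1.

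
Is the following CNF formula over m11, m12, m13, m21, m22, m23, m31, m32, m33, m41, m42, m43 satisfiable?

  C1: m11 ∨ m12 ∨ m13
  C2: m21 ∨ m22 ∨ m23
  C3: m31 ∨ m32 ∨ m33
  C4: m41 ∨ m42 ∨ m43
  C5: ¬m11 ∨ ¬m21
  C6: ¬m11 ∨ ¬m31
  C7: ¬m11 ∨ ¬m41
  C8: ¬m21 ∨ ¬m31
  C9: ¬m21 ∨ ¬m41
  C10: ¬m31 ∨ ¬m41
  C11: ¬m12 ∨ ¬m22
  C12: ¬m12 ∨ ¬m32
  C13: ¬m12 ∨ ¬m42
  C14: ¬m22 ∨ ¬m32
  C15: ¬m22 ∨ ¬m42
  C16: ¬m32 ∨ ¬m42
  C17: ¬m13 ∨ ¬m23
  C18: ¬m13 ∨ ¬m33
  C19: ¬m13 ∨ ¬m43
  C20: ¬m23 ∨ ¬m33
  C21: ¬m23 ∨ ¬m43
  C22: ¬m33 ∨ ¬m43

No, unsatisfiable

Suppose m11 = False.
Suppose m12 = True.
The clause (¬m22) is unit, so m22 = False.
The clause (¬m32) is unit, so m32 = False.
The clause (¬m42) is unit, so m42 = False.
Suppose m21 = True.
The clause (¬m31) is unit, so m31 = False.
The clause (m33) is unit, so m33 = True.
The clause (¬m41) is unit, so m41 = False.
The clause (m43) is unit, so m43 = True.
But (¬m43) is also a unit clause — contradiction.
Backtrack on m21: now try m21 = False.
The clause (m23) is unit, so m23 = True.
The clause (¬m13) is unit, so m13 = False.
The clause (¬m33) is unit, so m33 = False.
The clause (m31) is unit, so m31 = True.
The clause (¬m41) is unit, so m41 = False.
The clause (m43) is unit, so m43 = True.
But (¬m43) is also a unit clause — contradiction.
Either choice for m21 ends in contradiction.
Backtrack on m12: now try m12 = False.
The clause (m13) is unit, so m13 = True.
The clause (¬m23) is unit, so m23 = False.
The clause (¬m33) is unit, so m33 = False.
The clause (¬m43) is unit, so m43 = False.
Suppose m21 = True.
The clause (¬m31) is unit, so m31 = False.
The clause (m32) is unit, so m32 = True.
The clause (¬m41) is unit, so m41 = False.
The clause (m42) is unit, so m42 = True.
But (¬m42) is also a unit clause — contradiction.
Backtrack on m21: now try m21 = False.
The clause (m22) is unit, so m22 = True.
The clause (¬m32) is unit, so m32 = False.
The clause (m31) is unit, so m31 = True.
The clause (¬m41) is unit, so m41 = False.
The clause (m42) is unit, so m42 = True.
But (¬m42) is also a unit clause — contradiction.
Either choice for m21 ends in contradiction.
Either choice for m12 ends in contradiction.
Backtrack on m11: now try m11 = True.
The clause (¬m21) is unit, so m21 = False.
The clause (¬m31) is unit, so m31 = False.
The clause (¬m41) is unit, so m41 = False.
Suppose m22 = True.
The clause (¬m12) is unit, so m12 = False.
The clause (¬m32) is unit, so m32 = False.
The clause (m33) is unit, so m33 = True.
The clause (¬m42) is unit, so m42 = False.
The clause (m43) is unit, so m43 = True.
But (¬m43) is also a unit clause — contradiction.
Backtrack on m22: now try m22 = False.
The clause (m23) is unit, so m23 = True.
The clause (¬m13) is unit, so m13 = False.
The clause (¬m33) is unit, so m33 = False.
The clause (m32) is unit, so m32 = True.
The clause (¬m12) is unit, so m12 = False.
The clause (¬m42) is unit, so m42 = False.
The clause (m43) is unit, so m43 = True.
But (¬m43) is also a unit clause — contradiction.
Either choice for m22 ends in contradiction.
Either choice for m11 ends in contradiction.
No assignment satisfies every clause.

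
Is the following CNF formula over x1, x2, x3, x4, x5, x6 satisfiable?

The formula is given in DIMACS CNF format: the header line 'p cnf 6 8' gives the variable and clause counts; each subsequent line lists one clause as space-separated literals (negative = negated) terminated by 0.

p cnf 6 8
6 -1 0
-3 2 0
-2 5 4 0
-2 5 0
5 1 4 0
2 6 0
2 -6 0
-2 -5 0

No

Suppose x6 = True.
Unit clause (x2) forces x2 = True.
Unit clause (x5) forces x5 = True.
But (¬x5) is also a unit clause — contradiction.
Backtrack on x6: now try x6 = False.
Unit clause (¬x1) forces x1 = False.
Unit clause (x2) forces x2 = True.
Unit clause (x5) forces x5 = True.
But (¬x5) is also a unit clause — contradiction.
Neither x6 = True nor x6 = False works.
No assignment satisfies every clause.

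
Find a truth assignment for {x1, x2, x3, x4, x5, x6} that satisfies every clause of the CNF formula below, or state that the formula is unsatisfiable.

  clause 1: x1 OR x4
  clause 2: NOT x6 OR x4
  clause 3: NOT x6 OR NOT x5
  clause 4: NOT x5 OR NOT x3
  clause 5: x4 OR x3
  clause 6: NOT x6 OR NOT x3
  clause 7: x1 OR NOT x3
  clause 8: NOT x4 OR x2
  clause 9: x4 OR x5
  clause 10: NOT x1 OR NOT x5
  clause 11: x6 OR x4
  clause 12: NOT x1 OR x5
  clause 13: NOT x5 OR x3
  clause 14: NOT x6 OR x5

Branch on x1: set x1 = false.
The clause (x4) is unit, so x4 = true.
The clause (NOT x3) is unit, so x3 = false.
The clause (x2) is unit, so x2 = true.
The clause (NOT x5) is unit, so x5 = false.
The clause (NOT x6) is unit, so x6 = false.
Every clause now holds.

x1: false, x2: true, x3: false, x4: true, x5: false, x6: false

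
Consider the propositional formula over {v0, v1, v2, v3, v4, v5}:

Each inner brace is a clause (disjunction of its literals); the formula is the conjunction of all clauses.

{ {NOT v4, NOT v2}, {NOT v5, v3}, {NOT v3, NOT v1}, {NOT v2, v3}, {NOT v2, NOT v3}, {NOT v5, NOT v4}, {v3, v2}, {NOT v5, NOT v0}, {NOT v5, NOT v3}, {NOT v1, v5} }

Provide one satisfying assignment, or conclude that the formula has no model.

Case v4 = false:
Case v5 = false:
From the singleton clause (NOT v1), v1 = false.
Case v2 = false:
From the singleton clause (v3), v3 = true.
No clause remains; v0 is free.

v0 ↦ false,  v1 ↦ false,  v2 ↦ false,  v3 ↦ true,  v4 ↦ false,  v5 ↦ false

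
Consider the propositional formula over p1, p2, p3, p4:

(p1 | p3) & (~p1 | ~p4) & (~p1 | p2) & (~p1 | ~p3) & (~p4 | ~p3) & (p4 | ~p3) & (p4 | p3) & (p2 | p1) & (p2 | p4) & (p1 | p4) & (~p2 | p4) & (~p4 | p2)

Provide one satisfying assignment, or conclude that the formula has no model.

Try p1 = 1.
From the singleton clause (~p4), p4 = 0.
From the singleton clause (p2), p2 = 1.
But (~p2) is also a unit clause — contradiction.
Undo p1 and try p1 = 0.
From the singleton clause (p3), p3 = 1.
From the singleton clause (~p4), p4 = 0.
But (p4) is also a unit clause — contradiction.
Either choice for p1 ends in contradiction.

UNSATISFIABLE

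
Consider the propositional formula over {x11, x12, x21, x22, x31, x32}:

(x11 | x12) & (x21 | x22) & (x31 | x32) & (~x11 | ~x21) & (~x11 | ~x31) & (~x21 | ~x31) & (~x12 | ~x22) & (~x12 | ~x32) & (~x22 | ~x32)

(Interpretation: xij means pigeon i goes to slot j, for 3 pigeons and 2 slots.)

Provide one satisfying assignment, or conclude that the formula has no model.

UNSATISFIABLE

Case x11 = 1:
From the singleton clause (~x21), x21 = 0.
From the singleton clause (x22), x22 = 1.
From the singleton clause (~x31), x31 = 0.
From the singleton clause (x32), x32 = 1.
But (~x32) is also a unit clause — contradiction.
Undo x11 and try x11 = 0.
From the singleton clause (x12), x12 = 1.
From the singleton clause (~x22), x22 = 0.
From the singleton clause (x21), x21 = 1.
From the singleton clause (~x31), x31 = 0.
From the singleton clause (x32), x32 = 1.
But (~x32) is also a unit clause — contradiction.
Neither x11 = 1 nor x11 = 0 works.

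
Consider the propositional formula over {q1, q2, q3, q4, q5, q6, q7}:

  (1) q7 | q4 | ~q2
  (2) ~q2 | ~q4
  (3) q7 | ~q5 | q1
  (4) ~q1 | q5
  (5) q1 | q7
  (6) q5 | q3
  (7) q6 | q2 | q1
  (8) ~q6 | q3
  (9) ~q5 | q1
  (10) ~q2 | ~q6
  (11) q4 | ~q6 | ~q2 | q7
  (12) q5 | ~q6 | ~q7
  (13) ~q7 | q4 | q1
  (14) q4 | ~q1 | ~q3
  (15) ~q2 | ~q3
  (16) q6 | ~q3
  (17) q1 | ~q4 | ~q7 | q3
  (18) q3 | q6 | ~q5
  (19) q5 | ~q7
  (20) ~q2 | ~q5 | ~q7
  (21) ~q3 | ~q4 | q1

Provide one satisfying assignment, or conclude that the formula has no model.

Branch on q2: set q2 = 0.
Branch on q1: set q1 = 1.
(q5) alone gives q5 = 1.
Branch on q6: set q6 = 1.
(q3) alone gives q3 = 1.
(q4) alone gives q4 = 1.
No clause remains; q7 is free.

q1 ↦ 1,  q2 ↦ 0,  q3 ↦ 1,  q4 ↦ 1,  q5 ↦ 1,  q6 ↦ 1,  q7 ↦ 1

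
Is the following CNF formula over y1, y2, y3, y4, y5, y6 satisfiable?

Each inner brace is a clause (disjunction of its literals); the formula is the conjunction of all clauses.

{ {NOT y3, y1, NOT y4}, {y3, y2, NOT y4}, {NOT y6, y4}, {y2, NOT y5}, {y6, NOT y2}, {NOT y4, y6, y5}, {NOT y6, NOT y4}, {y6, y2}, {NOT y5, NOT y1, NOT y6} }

Suppose y6 = false.
From the singleton clause (NOT y2), y2 = false.
That conflicts with the unit clause (y2).
Undo y6 and try y6 = true.
From the singleton clause (y4), y4 = true.
That conflicts with the unit clause (NOT y4).
Both values of y6 lead to a conflict.
No assignment satisfies every clause.

Unsatisfiable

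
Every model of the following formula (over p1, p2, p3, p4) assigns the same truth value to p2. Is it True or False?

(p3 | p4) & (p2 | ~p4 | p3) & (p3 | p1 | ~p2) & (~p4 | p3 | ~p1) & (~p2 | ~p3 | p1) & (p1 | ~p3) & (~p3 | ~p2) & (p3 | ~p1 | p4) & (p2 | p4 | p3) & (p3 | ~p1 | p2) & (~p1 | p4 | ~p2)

Suppose p2 = 1.
Unit clause (~p3) forces p3 = 0.
Unit clause (p4) forces p4 = 1.
Unit clause (p1) forces p1 = 1.
But (~p1) is also a unit clause — contradiction.
So every satisfying assignment has p2 = False.

False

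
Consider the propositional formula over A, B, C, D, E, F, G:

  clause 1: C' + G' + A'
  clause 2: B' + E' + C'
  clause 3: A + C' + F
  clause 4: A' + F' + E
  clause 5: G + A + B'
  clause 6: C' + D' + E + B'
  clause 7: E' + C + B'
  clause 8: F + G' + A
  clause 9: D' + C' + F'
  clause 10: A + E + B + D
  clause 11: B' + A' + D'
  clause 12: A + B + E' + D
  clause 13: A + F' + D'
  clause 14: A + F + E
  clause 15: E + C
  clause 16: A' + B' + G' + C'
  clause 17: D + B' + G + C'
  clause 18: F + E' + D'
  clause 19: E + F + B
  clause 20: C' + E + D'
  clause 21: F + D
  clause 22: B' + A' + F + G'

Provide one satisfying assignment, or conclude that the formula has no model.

Branch on E: set E = 0.
(C) alone gives C = 1.
(D') alone gives D = 0.
(F) alone gives F = 1.
(A') alone gives A = 0.
(B) alone gives B = 1.
(G) alone gives G = 1.
Every clause now holds.

A: 0,  B: 1,  C: 1,  D: 0,  E: 0,  F: 1,  G: 1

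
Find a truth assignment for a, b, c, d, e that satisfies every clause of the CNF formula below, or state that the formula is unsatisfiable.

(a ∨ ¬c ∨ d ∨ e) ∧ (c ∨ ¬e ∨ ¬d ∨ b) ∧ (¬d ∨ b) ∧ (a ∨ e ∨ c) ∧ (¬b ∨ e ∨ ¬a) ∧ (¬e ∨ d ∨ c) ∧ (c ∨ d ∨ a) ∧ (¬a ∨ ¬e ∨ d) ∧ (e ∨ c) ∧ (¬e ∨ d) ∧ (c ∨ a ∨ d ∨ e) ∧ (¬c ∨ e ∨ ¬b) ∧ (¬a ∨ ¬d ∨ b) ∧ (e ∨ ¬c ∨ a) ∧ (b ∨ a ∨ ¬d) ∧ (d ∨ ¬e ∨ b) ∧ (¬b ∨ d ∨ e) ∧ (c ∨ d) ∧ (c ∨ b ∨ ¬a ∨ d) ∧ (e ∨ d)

Try d = True.
From the singleton clause (b), b = True.
Try e = True.
Every clause is now satisfied; a, c are unconstrained.

a=True, b=True, c=True, d=True, e=True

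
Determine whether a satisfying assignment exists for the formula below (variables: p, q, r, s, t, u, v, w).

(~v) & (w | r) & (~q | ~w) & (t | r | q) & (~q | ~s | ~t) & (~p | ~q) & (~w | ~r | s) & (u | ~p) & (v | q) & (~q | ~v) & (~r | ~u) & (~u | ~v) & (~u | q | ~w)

From the singleton clause (~v), v = 0.
From the singleton clause (q), q = 1.
From the singleton clause (~w), w = 0.
From the singleton clause (r), r = 1.
From the singleton clause (~p), p = 0.
From the singleton clause (~u), u = 0.
Suppose s = 1.
From the singleton clause (~t), t = 0.
Every clause now holds.
A satisfying assignment: p: 0; q: 1; r: 1; s: 1; t: 0; u: 0; v: 0; w: 0.

Yes, satisfiable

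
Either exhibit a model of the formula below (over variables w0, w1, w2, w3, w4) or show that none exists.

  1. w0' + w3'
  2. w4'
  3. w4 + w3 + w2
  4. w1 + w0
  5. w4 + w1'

w0: 1,  w1: 0,  w2: 1,  w3: 0,  w4: 0

From the singleton clause (w4'), w4 = 0.
From the singleton clause (w1'), w1 = 0.
From the singleton clause (w0), w0 = 1.
From the singleton clause (w3'), w3 = 0.
From the singleton clause (w2), w2 = 1.
Every clause now holds.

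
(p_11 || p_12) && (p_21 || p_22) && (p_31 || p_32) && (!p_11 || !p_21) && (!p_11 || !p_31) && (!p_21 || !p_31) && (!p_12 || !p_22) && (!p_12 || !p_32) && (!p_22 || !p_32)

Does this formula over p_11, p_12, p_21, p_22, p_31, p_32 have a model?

Case p_11 = true:
The clause (!p_21) is unit, so p_21 = false.
The clause (p_22) is unit, so p_22 = true.
The clause (!p_31) is unit, so p_31 = false.
The clause (p_32) is unit, so p_32 = true.
That conflicts with the unit clause (!p_32).
That branch fails; take p_11 = false instead.
The clause (p_12) is unit, so p_12 = true.
The clause (!p_22) is unit, so p_22 = false.
The clause (p_21) is unit, so p_21 = true.
The clause (!p_31) is unit, so p_31 = false.
The clause (p_32) is unit, so p_32 = true.
That conflicts with the unit clause (!p_32).
Both values of p_11 lead to a conflict.
No assignment satisfies every clause.

Unsatisfiable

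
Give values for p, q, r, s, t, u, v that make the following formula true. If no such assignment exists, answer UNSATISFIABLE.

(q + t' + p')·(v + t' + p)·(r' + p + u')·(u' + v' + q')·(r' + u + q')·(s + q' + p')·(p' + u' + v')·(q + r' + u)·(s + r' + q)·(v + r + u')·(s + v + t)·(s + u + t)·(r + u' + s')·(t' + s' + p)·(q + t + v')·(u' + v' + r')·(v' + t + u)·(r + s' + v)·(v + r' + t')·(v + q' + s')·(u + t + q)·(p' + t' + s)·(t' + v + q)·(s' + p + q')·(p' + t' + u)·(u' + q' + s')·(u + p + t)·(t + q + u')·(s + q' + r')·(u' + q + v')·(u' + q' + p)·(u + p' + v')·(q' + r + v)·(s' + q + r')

Case q = 0:
Case t = 1:
Unit clause (p') forces p = 0.
Unit clause (v) forces v = 1.
Unit clause (s') forces s = 0.
Unit clause (r') forces r = 0.
Unit clause (u') forces u = 0.
All clauses are satisfied.

p: 0, q: 0, r: 0, s: 0, t: 1, u: 0, v: 1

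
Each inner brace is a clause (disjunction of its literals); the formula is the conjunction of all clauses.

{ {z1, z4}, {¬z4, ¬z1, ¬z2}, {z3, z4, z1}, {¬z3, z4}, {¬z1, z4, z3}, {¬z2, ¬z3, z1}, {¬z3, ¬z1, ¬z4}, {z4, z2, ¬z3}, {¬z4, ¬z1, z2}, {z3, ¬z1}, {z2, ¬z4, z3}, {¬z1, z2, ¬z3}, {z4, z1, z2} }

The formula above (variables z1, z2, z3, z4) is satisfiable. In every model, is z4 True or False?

Suppose z4 = False.
From the singleton clause (z1), z1 = True.
From the singleton clause (¬z3), z3 = False.
Now (z3) is unsatisfied and unit — conflict.
So every satisfying assignment has z4 = True.

True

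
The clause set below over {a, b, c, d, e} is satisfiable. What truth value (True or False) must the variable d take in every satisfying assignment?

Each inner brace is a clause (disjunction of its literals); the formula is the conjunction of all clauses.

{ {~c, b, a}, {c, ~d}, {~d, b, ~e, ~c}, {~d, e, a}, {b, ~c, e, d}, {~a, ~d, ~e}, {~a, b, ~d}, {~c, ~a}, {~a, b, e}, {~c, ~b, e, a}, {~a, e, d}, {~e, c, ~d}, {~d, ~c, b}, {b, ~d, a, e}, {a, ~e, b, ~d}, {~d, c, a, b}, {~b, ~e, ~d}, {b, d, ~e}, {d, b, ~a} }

Suppose d = 1.
From the singleton clause (c), c = 1.
From the singleton clause (~a), a = 0.
From the singleton clause (b), b = 1.
From the singleton clause (e), e = 1.
Now (~e) is unsatisfied and unit — conflict.
So every satisfying assignment has d = False.

False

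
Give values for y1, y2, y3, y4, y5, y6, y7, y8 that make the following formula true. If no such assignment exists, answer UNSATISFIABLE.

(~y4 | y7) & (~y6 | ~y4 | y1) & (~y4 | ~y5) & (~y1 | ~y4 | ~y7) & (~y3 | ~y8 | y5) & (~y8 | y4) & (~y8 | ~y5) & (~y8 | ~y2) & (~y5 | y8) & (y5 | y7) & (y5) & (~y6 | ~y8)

UNSATISFIABLE

Unit clause (y5) forces y5 = 1.
Unit clause (~y4) forces y4 = 0.
Unit clause (~y8) forces y8 = 0.
That conflicts with the unit clause (y8).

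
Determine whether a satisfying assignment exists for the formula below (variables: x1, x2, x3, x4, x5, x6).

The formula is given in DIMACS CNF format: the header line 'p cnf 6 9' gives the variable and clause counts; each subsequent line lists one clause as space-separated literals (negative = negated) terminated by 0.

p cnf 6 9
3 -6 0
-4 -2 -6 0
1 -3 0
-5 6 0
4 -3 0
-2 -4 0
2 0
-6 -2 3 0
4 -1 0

(x2) alone gives x2 = True.
(¬x4) alone gives x4 = False.
(¬x3) alone gives x3 = False.
(¬x6) alone gives x6 = False.
(¬x5) alone gives x5 = False.
(¬x1) alone gives x1 = False.
All clauses are satisfied.
A satisfying assignment: x1=False; x2=True; x3=False; x4=False; x5=False; x6=False.

Satisfiable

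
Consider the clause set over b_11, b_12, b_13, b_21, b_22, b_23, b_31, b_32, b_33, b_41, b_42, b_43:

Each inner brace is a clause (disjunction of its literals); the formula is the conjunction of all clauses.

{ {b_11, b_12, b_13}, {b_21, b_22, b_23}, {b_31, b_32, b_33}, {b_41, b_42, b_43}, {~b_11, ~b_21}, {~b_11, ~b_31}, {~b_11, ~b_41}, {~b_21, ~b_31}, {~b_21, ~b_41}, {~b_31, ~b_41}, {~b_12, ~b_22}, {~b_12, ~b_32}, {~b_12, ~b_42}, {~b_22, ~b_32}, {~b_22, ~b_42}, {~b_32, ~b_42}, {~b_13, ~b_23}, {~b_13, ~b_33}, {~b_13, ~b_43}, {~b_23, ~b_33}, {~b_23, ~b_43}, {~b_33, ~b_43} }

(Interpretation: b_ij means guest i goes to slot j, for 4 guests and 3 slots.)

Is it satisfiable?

No, unsatisfiable

Case b_11 = 0:
Case b_12 = 1:
From the singleton clause (~b_22), b_22 = 0.
From the singleton clause (~b_32), b_32 = 0.
From the singleton clause (~b_42), b_42 = 0.
Case b_21 = 1:
From the singleton clause (~b_31), b_31 = 0.
From the singleton clause (b_33), b_33 = 1.
From the singleton clause (~b_41), b_41 = 0.
From the singleton clause (b_43), b_43 = 1.
Now (~b_43) is unsatisfied and unit — conflict.
That branch fails; take b_21 = 0 instead.
From the singleton clause (b_23), b_23 = 1.
From the singleton clause (~b_13), b_13 = 0.
From the singleton clause (~b_33), b_33 = 0.
From the singleton clause (b_31), b_31 = 1.
From the singleton clause (~b_41), b_41 = 0.
From the singleton clause (b_43), b_43 = 1.
Now (~b_43) is unsatisfied and unit — conflict.
Either choice for b_21 ends in contradiction.
That branch fails; take b_12 = 0 instead.
From the singleton clause (b_13), b_13 = 1.
From the singleton clause (~b_23), b_23 = 0.
From the singleton clause (~b_33), b_33 = 0.
From the singleton clause (~b_43), b_43 = 0.
Case b_21 = 1:
From the singleton clause (~b_31), b_31 = 0.
From the singleton clause (b_32), b_32 = 1.
From the singleton clause (~b_41), b_41 = 0.
From the singleton clause (b_42), b_42 = 1.
Now (~b_42) is unsatisfied and unit — conflict.
That branch fails; take b_21 = 0 instead.
From the singleton clause (b_22), b_22 = 1.
From the singleton clause (~b_32), b_32 = 0.
From the singleton clause (b_31), b_31 = 1.
From the singleton clause (~b_41), b_41 = 0.
From the singleton clause (b_42), b_42 = 1.
Now (~b_42) is unsatisfied and unit — conflict.
Either choice for b_21 ends in contradiction.
Either choice for b_12 ends in contradiction.
That branch fails; take b_11 = 1 instead.
From the singleton clause (~b_21), b_21 = 0.
From the singleton clause (~b_31), b_31 = 0.
From the singleton clause (~b_41), b_41 = 0.
Case b_22 = 1:
From the singleton clause (~b_12), b_12 = 0.
From the singleton clause (~b_32), b_32 = 0.
From the singleton clause (b_33), b_33 = 1.
From the singleton clause (~b_42), b_42 = 0.
From the singleton clause (b_43), b_43 = 1.
Now (~b_43) is unsatisfied and unit — conflict.
That branch fails; take b_22 = 0 instead.
From the singleton clause (b_23), b_23 = 1.
From the singleton clause (~b_13), b_13 = 0.
From the singleton clause (~b_33), b_33 = 0.
From the singleton clause (b_32), b_32 = 1.
From the singleton clause (~b_12), b_12 = 0.
From the singleton clause (~b_42), b_42 = 0.
From the singleton clause (b_43), b_43 = 1.
Now (~b_43) is unsatisfied and unit — conflict.
Either choice for b_22 ends in contradiction.
Either choice for b_11 ends in contradiction.
No assignment satisfies every clause.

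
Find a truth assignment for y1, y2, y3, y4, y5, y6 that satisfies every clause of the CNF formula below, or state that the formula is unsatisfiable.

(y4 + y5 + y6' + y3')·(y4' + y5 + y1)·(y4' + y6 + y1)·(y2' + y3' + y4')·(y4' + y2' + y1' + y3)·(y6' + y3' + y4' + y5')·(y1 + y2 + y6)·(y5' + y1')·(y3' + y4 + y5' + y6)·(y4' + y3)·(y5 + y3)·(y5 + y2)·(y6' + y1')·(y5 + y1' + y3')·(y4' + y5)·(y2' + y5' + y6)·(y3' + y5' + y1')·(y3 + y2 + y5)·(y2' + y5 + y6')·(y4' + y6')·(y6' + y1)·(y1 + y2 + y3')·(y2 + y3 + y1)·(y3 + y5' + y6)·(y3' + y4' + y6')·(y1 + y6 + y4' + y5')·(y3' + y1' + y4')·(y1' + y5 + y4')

y1=0, y2=1, y3=1, y4=0, y5=0, y6=0

Branch on y5: set y5 = 0.
From the singleton clause (y3), y3 = 1.
From the singleton clause (y2), y2 = 1.
From the singleton clause (y4'), y4 = 0.
From the singleton clause (y6'), y6 = 0.
From the singleton clause (y1'), y1 = 0.
All clauses are satisfied.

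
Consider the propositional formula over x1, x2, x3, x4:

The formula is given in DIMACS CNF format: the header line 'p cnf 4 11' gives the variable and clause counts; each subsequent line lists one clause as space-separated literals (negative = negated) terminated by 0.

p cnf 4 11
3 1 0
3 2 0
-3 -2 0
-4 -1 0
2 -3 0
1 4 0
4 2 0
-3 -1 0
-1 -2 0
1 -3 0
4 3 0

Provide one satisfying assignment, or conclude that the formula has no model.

UNSATISFIABLE

Try x3 = True.
From the singleton clause (¬x2), x2 = False.
Now (x2) is unsatisfied and unit — conflict.
Undo x3 and try x3 = False.
From the singleton clause (x1), x1 = True.
From the singleton clause (x2), x2 = True.
Now (¬x2) is unsatisfied and unit — conflict.
Both values of x3 lead to a conflict.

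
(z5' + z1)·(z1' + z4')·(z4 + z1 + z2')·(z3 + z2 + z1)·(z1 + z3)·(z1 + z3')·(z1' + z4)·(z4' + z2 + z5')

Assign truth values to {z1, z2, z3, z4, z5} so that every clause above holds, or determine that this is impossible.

Case z5 = 0:
Case z1 = 0:
Unit clause (z3) forces z3 = 1.
That conflicts with the unit clause (z3').
Backtrack on z1: now try z1 = 1.
Unit clause (z4') forces z4 = 0.
That conflicts with the unit clause (z4).
Either choice for z1 ends in contradiction.
Backtrack on z5: now try z5 = 1.
Unit clause (z1) forces z1 = 1.
Unit clause (z4') forces z4 = 0.
That conflicts with the unit clause (z4).
Either choice for z5 ends in contradiction.

UNSATISFIABLE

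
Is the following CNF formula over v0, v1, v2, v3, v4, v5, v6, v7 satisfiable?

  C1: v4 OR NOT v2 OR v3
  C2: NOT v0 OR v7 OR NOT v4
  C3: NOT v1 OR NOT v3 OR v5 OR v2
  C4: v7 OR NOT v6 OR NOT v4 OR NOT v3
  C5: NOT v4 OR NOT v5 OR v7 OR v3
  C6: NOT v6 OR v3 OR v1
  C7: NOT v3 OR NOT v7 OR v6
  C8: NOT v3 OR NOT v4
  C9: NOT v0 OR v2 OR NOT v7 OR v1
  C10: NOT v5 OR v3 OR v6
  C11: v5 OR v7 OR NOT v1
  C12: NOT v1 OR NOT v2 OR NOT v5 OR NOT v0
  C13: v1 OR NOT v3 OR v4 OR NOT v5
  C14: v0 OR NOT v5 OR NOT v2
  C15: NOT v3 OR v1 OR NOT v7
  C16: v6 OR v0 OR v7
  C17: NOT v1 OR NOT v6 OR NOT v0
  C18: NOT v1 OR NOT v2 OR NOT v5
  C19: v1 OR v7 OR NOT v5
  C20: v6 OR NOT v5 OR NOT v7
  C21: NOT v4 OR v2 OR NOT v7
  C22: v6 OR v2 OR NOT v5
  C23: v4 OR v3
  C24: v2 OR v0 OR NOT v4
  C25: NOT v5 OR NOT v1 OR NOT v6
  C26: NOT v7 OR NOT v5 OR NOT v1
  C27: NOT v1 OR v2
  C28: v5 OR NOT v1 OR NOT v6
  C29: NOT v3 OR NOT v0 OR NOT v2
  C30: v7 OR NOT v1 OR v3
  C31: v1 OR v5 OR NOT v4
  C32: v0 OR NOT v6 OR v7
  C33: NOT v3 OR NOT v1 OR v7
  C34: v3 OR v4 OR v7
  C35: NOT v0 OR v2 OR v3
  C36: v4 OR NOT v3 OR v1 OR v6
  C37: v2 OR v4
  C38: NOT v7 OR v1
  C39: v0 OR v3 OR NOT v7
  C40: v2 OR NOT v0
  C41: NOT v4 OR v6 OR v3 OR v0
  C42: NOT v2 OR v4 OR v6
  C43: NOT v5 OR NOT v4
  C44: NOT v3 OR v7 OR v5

Satisfiable

Suppose v3 = false.
The clause (v4) is unit, so v4 = true.
The clause (NOT v5) is unit, so v5 = false.
The clause (v1) is unit, so v1 = true.
The clause (v7) is unit, so v7 = true.
The clause (v2) is unit, so v2 = true.
The clause (NOT v6) is unit, so v6 = false.
The clause (v0) is unit, so v0 = true.
This assignment satisfies each clause.
A satisfying assignment: v0=true, v1=true, v2=true, v3=false, v4=true, v5=false, v6=false, v7=true.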